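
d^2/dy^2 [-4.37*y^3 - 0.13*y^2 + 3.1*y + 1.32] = -26.22*y - 0.26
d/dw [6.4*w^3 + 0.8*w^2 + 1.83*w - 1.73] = 19.2*w^2 + 1.6*w + 1.83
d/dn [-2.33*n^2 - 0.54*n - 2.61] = -4.66*n - 0.54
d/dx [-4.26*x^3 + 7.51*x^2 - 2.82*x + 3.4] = -12.78*x^2 + 15.02*x - 2.82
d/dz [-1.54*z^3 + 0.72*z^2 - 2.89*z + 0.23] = -4.62*z^2 + 1.44*z - 2.89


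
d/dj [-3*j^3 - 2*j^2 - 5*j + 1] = -9*j^2 - 4*j - 5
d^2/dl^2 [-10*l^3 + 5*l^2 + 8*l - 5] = 10 - 60*l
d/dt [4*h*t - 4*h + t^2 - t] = 4*h + 2*t - 1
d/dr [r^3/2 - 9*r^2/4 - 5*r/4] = 3*r^2/2 - 9*r/2 - 5/4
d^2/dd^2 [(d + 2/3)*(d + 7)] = 2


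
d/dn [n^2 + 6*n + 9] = 2*n + 6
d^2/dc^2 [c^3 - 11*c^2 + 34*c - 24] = 6*c - 22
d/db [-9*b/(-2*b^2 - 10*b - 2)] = 9*(1 - b^2)/(2*(b^4 + 10*b^3 + 27*b^2 + 10*b + 1))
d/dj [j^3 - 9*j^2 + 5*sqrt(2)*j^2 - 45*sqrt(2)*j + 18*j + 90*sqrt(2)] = 3*j^2 - 18*j + 10*sqrt(2)*j - 45*sqrt(2) + 18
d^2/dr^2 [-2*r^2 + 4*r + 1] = -4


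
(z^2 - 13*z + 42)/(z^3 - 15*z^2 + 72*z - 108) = (z - 7)/(z^2 - 9*z + 18)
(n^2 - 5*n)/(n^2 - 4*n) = (n - 5)/(n - 4)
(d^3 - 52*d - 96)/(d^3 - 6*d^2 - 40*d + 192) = (d + 2)/(d - 4)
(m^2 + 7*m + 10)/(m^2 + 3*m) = (m^2 + 7*m + 10)/(m*(m + 3))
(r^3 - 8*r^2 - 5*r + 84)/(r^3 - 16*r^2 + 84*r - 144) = (r^2 - 4*r - 21)/(r^2 - 12*r + 36)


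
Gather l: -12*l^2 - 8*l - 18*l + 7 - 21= -12*l^2 - 26*l - 14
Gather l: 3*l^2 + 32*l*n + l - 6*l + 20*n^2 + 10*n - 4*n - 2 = 3*l^2 + l*(32*n - 5) + 20*n^2 + 6*n - 2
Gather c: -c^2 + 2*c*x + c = -c^2 + c*(2*x + 1)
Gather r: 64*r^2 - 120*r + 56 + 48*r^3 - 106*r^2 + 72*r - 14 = 48*r^3 - 42*r^2 - 48*r + 42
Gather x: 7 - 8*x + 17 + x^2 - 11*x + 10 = x^2 - 19*x + 34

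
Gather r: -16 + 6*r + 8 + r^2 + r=r^2 + 7*r - 8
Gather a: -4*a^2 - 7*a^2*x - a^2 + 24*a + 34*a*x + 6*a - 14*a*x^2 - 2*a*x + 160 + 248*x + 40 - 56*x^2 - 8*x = a^2*(-7*x - 5) + a*(-14*x^2 + 32*x + 30) - 56*x^2 + 240*x + 200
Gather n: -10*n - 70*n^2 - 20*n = -70*n^2 - 30*n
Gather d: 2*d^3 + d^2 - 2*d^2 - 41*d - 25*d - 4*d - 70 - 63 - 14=2*d^3 - d^2 - 70*d - 147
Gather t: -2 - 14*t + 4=2 - 14*t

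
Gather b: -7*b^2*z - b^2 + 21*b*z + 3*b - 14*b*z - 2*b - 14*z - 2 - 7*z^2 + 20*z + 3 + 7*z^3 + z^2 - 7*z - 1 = b^2*(-7*z - 1) + b*(7*z + 1) + 7*z^3 - 6*z^2 - z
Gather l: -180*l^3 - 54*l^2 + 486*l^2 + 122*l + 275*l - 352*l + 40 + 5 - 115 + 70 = -180*l^3 + 432*l^2 + 45*l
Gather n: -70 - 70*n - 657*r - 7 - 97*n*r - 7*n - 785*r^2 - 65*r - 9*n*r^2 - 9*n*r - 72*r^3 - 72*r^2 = n*(-9*r^2 - 106*r - 77) - 72*r^3 - 857*r^2 - 722*r - 77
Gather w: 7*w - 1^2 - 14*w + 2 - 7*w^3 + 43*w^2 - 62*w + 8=-7*w^3 + 43*w^2 - 69*w + 9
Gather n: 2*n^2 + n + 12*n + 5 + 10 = 2*n^2 + 13*n + 15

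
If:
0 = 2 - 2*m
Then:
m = 1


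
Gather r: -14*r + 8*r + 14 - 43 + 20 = -6*r - 9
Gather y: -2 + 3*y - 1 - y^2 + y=-y^2 + 4*y - 3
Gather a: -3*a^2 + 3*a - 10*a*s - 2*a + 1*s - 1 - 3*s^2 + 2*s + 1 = -3*a^2 + a*(1 - 10*s) - 3*s^2 + 3*s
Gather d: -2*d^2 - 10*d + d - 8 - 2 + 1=-2*d^2 - 9*d - 9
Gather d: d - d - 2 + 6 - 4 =0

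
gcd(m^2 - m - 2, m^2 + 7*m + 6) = m + 1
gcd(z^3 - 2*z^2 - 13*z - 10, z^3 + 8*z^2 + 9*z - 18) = 1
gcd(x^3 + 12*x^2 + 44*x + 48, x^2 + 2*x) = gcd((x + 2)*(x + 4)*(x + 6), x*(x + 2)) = x + 2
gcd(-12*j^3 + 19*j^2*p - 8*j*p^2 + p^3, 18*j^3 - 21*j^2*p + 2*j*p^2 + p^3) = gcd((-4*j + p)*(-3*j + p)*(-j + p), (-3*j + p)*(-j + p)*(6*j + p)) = 3*j^2 - 4*j*p + p^2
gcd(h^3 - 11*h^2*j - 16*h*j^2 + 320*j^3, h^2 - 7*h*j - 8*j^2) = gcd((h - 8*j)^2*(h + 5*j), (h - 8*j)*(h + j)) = h - 8*j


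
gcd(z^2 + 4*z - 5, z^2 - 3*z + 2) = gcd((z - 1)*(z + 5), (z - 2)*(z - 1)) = z - 1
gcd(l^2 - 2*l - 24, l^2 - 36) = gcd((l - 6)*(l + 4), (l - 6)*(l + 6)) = l - 6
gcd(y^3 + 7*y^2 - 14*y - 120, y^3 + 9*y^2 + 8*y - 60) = y^2 + 11*y + 30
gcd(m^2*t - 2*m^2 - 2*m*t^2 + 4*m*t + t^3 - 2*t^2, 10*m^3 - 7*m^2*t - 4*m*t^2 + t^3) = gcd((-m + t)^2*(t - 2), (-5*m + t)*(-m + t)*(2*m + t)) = -m + t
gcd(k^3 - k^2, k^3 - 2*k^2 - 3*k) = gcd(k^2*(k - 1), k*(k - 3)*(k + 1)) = k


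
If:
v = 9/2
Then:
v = 9/2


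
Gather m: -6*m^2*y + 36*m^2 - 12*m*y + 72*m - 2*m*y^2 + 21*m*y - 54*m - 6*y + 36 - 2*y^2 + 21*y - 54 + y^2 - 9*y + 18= m^2*(36 - 6*y) + m*(-2*y^2 + 9*y + 18) - y^2 + 6*y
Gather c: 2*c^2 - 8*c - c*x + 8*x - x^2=2*c^2 + c*(-x - 8) - x^2 + 8*x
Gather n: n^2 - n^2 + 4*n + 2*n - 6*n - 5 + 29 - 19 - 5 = 0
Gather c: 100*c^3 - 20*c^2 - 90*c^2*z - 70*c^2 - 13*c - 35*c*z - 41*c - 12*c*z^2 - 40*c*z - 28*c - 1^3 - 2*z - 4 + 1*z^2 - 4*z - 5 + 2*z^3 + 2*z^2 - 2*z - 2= 100*c^3 + c^2*(-90*z - 90) + c*(-12*z^2 - 75*z - 82) + 2*z^3 + 3*z^2 - 8*z - 12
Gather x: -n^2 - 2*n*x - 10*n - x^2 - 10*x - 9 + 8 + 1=-n^2 - 10*n - x^2 + x*(-2*n - 10)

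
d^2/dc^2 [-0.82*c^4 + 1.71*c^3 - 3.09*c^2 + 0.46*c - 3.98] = -9.84*c^2 + 10.26*c - 6.18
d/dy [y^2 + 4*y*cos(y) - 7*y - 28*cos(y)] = -4*y*sin(y) + 2*y + 28*sin(y) + 4*cos(y) - 7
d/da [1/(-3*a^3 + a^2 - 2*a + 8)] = (9*a^2 - 2*a + 2)/(3*a^3 - a^2 + 2*a - 8)^2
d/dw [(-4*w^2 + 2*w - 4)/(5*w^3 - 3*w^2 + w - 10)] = 2*(10*w^4 - 10*w^3 + 31*w^2 + 28*w - 8)/(25*w^6 - 30*w^5 + 19*w^4 - 106*w^3 + 61*w^2 - 20*w + 100)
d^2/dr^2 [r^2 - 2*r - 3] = 2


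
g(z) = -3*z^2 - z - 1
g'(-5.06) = 29.36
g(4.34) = -61.85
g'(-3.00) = 17.00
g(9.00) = -253.00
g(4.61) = -69.37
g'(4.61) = -28.66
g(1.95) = -14.36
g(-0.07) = -0.94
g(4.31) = -61.04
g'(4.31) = -26.86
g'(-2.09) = 11.54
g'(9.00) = -55.00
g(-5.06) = -72.75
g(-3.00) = -25.00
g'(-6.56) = 38.36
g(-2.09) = -12.01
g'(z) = -6*z - 1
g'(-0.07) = -0.58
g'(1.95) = -12.70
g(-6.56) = -123.54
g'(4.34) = -27.04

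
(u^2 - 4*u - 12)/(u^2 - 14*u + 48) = (u + 2)/(u - 8)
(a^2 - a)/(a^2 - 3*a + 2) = a/(a - 2)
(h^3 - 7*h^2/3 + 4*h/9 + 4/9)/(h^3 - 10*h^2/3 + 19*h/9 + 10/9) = (3*h - 2)/(3*h - 5)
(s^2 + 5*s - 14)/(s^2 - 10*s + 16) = (s + 7)/(s - 8)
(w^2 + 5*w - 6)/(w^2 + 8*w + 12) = (w - 1)/(w + 2)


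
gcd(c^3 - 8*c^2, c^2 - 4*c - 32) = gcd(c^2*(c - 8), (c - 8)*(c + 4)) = c - 8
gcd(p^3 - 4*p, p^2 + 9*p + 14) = p + 2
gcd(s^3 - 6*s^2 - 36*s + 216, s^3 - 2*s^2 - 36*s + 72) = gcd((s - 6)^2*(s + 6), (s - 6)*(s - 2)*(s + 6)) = s^2 - 36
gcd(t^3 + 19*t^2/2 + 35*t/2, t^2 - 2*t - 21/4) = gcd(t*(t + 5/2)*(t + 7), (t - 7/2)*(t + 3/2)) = 1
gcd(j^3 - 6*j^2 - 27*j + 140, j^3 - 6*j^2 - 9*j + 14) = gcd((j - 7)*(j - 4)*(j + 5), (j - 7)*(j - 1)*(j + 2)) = j - 7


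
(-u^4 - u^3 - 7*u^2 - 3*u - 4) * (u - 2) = -u^5 + u^4 - 5*u^3 + 11*u^2 + 2*u + 8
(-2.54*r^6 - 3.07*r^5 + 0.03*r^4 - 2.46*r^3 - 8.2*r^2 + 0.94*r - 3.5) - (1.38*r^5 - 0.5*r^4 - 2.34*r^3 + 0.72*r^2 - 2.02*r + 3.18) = -2.54*r^6 - 4.45*r^5 + 0.53*r^4 - 0.12*r^3 - 8.92*r^2 + 2.96*r - 6.68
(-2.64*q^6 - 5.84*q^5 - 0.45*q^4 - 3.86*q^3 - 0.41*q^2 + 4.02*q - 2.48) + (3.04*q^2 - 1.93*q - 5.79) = -2.64*q^6 - 5.84*q^5 - 0.45*q^4 - 3.86*q^3 + 2.63*q^2 + 2.09*q - 8.27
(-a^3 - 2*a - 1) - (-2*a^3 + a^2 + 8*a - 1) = a^3 - a^2 - 10*a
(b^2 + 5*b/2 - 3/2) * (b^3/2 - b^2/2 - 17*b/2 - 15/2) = b^5/2 + 3*b^4/4 - 21*b^3/2 - 28*b^2 - 6*b + 45/4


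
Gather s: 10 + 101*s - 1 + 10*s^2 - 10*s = 10*s^2 + 91*s + 9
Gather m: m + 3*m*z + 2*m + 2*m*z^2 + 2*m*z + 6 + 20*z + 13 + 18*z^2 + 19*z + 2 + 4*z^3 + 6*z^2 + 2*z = m*(2*z^2 + 5*z + 3) + 4*z^3 + 24*z^2 + 41*z + 21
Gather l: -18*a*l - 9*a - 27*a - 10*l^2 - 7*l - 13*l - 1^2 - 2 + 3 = -36*a - 10*l^2 + l*(-18*a - 20)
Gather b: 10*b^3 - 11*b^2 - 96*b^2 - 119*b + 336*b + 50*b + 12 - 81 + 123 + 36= 10*b^3 - 107*b^2 + 267*b + 90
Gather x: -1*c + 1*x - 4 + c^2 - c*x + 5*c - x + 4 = c^2 - c*x + 4*c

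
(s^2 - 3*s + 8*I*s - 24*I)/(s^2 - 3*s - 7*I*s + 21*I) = (s + 8*I)/(s - 7*I)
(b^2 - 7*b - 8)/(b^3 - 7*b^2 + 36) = (b^2 - 7*b - 8)/(b^3 - 7*b^2 + 36)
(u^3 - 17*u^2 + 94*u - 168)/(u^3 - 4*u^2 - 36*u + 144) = (u - 7)/(u + 6)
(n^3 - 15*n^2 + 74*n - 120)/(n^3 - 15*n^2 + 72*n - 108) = (n^2 - 9*n + 20)/(n^2 - 9*n + 18)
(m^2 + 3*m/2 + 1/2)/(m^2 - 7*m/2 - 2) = (m + 1)/(m - 4)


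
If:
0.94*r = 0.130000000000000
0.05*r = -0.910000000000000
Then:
No Solution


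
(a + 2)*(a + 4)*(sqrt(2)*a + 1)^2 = 2*a^4 + 2*sqrt(2)*a^3 + 12*a^3 + 12*sqrt(2)*a^2 + 17*a^2 + 6*a + 16*sqrt(2)*a + 8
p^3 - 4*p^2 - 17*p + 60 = (p - 5)*(p - 3)*(p + 4)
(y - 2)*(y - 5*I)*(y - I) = y^3 - 2*y^2 - 6*I*y^2 - 5*y + 12*I*y + 10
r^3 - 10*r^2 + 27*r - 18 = (r - 6)*(r - 3)*(r - 1)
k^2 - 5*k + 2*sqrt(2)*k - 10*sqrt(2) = (k - 5)*(k + 2*sqrt(2))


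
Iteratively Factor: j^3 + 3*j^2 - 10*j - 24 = (j - 3)*(j^2 + 6*j + 8) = (j - 3)*(j + 4)*(j + 2)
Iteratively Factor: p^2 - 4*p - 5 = (p - 5)*(p + 1)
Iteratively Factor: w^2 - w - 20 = (w + 4)*(w - 5)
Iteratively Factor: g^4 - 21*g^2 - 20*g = (g + 4)*(g^3 - 4*g^2 - 5*g) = g*(g + 4)*(g^2 - 4*g - 5) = g*(g + 1)*(g + 4)*(g - 5)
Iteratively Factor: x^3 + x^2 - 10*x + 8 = (x - 1)*(x^2 + 2*x - 8) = (x - 1)*(x + 4)*(x - 2)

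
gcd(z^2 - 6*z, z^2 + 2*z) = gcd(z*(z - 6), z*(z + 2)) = z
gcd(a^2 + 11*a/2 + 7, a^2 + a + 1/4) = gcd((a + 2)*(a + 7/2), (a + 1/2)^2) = 1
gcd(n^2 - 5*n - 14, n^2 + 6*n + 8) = n + 2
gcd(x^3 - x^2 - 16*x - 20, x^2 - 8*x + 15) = x - 5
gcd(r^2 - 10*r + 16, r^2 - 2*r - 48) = r - 8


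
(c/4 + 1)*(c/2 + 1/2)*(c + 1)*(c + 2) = c^4/8 + c^3 + 21*c^2/8 + 11*c/4 + 1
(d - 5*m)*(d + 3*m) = d^2 - 2*d*m - 15*m^2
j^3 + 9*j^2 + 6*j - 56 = (j - 2)*(j + 4)*(j + 7)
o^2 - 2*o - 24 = (o - 6)*(o + 4)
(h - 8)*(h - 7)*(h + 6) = h^3 - 9*h^2 - 34*h + 336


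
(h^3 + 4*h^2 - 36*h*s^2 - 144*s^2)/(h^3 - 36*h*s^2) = (h + 4)/h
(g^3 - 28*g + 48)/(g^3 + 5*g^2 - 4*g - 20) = (g^2 + 2*g - 24)/(g^2 + 7*g + 10)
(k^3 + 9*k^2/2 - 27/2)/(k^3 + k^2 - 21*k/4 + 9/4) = 2*(k + 3)/(2*k - 1)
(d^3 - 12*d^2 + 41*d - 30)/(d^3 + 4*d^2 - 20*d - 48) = (d^3 - 12*d^2 + 41*d - 30)/(d^3 + 4*d^2 - 20*d - 48)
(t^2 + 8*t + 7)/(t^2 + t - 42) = (t + 1)/(t - 6)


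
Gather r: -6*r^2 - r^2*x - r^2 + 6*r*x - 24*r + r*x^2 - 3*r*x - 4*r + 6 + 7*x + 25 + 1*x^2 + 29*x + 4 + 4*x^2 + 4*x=r^2*(-x - 7) + r*(x^2 + 3*x - 28) + 5*x^2 + 40*x + 35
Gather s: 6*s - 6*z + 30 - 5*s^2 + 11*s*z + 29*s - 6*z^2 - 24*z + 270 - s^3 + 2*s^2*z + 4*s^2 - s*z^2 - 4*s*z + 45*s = -s^3 + s^2*(2*z - 1) + s*(-z^2 + 7*z + 80) - 6*z^2 - 30*z + 300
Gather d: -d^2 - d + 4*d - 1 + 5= -d^2 + 3*d + 4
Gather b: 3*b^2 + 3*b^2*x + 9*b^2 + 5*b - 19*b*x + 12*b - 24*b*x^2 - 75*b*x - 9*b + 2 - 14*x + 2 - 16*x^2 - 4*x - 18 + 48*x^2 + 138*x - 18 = b^2*(3*x + 12) + b*(-24*x^2 - 94*x + 8) + 32*x^2 + 120*x - 32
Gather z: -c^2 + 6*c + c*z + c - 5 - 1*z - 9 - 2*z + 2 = -c^2 + 7*c + z*(c - 3) - 12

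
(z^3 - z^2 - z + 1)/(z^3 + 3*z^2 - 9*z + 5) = (z + 1)/(z + 5)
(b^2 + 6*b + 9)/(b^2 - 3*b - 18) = (b + 3)/(b - 6)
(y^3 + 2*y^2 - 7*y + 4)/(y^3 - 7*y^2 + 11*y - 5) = (y + 4)/(y - 5)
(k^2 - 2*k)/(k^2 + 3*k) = (k - 2)/(k + 3)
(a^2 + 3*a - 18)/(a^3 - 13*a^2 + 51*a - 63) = (a + 6)/(a^2 - 10*a + 21)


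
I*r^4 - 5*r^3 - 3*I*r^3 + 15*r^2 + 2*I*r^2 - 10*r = r*(r - 2)*(r + 5*I)*(I*r - I)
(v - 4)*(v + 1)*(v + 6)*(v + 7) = v^4 + 10*v^3 - v^2 - 178*v - 168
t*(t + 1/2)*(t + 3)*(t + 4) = t^4 + 15*t^3/2 + 31*t^2/2 + 6*t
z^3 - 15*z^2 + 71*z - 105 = (z - 7)*(z - 5)*(z - 3)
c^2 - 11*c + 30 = (c - 6)*(c - 5)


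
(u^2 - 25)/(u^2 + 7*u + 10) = (u - 5)/(u + 2)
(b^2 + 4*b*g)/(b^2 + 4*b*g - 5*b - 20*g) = b/(b - 5)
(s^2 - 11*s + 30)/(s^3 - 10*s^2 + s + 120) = (s - 6)/(s^2 - 5*s - 24)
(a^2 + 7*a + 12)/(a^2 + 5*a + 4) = (a + 3)/(a + 1)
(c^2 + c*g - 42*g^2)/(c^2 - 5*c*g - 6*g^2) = (c + 7*g)/(c + g)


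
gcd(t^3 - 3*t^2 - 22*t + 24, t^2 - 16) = t + 4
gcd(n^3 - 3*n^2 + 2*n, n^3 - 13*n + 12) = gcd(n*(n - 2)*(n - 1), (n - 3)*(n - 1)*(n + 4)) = n - 1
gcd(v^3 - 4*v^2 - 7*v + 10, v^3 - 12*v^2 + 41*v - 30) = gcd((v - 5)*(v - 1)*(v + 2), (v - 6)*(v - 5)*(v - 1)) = v^2 - 6*v + 5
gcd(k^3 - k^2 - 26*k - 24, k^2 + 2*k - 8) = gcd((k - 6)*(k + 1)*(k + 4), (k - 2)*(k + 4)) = k + 4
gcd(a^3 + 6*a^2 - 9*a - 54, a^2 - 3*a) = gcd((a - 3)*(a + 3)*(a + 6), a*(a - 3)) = a - 3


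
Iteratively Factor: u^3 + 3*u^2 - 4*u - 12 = (u + 2)*(u^2 + u - 6) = (u - 2)*(u + 2)*(u + 3)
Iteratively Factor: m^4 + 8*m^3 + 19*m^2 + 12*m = (m + 3)*(m^3 + 5*m^2 + 4*m) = (m + 1)*(m + 3)*(m^2 + 4*m) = m*(m + 1)*(m + 3)*(m + 4)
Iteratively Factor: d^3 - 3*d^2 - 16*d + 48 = (d + 4)*(d^2 - 7*d + 12) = (d - 4)*(d + 4)*(d - 3)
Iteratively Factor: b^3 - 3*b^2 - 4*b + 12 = (b - 3)*(b^2 - 4) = (b - 3)*(b - 2)*(b + 2)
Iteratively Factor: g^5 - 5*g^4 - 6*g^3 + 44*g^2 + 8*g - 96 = (g - 4)*(g^4 - g^3 - 10*g^2 + 4*g + 24) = (g - 4)*(g + 2)*(g^3 - 3*g^2 - 4*g + 12) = (g - 4)*(g - 3)*(g + 2)*(g^2 - 4) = (g - 4)*(g - 3)*(g - 2)*(g + 2)*(g + 2)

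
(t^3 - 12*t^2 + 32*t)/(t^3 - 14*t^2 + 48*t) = (t - 4)/(t - 6)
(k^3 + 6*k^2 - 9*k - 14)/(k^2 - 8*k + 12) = (k^2 + 8*k + 7)/(k - 6)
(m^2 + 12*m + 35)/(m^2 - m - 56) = (m + 5)/(m - 8)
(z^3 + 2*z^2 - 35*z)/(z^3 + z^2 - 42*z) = (z - 5)/(z - 6)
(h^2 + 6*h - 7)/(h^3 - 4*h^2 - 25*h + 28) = (h + 7)/(h^2 - 3*h - 28)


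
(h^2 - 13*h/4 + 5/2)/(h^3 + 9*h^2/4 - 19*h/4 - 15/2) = (4*h - 5)/(4*h^2 + 17*h + 15)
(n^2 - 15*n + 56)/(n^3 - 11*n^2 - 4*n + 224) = 1/(n + 4)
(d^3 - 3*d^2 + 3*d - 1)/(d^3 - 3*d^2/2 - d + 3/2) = 2*(d^2 - 2*d + 1)/(2*d^2 - d - 3)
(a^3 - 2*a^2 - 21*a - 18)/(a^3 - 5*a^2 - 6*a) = (a + 3)/a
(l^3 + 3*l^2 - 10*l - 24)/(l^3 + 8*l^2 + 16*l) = (l^2 - l - 6)/(l*(l + 4))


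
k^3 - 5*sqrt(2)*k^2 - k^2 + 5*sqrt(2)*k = k*(k - 1)*(k - 5*sqrt(2))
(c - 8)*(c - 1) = c^2 - 9*c + 8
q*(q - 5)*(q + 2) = q^3 - 3*q^2 - 10*q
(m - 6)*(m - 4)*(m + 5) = m^3 - 5*m^2 - 26*m + 120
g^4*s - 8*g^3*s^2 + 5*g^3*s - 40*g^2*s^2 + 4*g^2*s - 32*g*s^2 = g*(g + 4)*(g - 8*s)*(g*s + s)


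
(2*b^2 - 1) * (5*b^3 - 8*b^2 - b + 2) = 10*b^5 - 16*b^4 - 7*b^3 + 12*b^2 + b - 2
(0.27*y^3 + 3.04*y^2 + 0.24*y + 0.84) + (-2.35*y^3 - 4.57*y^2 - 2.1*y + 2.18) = -2.08*y^3 - 1.53*y^2 - 1.86*y + 3.02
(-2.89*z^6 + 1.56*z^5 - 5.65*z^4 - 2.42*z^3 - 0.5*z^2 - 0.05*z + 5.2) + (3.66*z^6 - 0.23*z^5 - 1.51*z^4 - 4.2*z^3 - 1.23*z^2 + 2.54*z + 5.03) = 0.77*z^6 + 1.33*z^5 - 7.16*z^4 - 6.62*z^3 - 1.73*z^2 + 2.49*z + 10.23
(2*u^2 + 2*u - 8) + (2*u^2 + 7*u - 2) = 4*u^2 + 9*u - 10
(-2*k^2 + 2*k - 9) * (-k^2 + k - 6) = 2*k^4 - 4*k^3 + 23*k^2 - 21*k + 54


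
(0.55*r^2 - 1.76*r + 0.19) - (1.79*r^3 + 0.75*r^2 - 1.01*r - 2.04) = -1.79*r^3 - 0.2*r^2 - 0.75*r + 2.23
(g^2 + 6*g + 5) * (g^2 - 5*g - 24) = g^4 + g^3 - 49*g^2 - 169*g - 120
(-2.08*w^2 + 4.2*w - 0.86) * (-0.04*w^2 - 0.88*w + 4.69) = 0.0832*w^4 + 1.6624*w^3 - 13.4168*w^2 + 20.4548*w - 4.0334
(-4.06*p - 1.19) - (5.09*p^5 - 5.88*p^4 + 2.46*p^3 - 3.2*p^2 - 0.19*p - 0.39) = -5.09*p^5 + 5.88*p^4 - 2.46*p^3 + 3.2*p^2 - 3.87*p - 0.8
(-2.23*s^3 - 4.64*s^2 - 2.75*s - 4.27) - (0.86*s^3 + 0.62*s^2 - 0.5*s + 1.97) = -3.09*s^3 - 5.26*s^2 - 2.25*s - 6.24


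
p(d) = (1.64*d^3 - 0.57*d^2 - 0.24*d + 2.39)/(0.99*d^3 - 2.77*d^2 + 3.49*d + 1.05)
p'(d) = (-2.97*d^2 + 5.54*d - 3.49)*(1.64*d^3 - 0.57*d^2 - 0.24*d + 2.39)/(0.99*d^3 - 2.77*d^2 + 3.49*d + 1.05)^2 + (4.92*d^2 - 1.14*d - 0.24)/(0.99*d^3 - 2.77*d^2 + 3.49*d + 1.05)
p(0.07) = 1.85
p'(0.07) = -4.73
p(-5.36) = 1.06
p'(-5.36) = -0.09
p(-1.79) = 0.43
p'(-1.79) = -0.39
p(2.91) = 3.07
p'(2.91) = -0.03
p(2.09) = 2.72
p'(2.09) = 1.06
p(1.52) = 1.88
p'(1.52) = 1.68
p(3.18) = 3.04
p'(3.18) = -0.16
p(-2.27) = 0.59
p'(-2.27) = -0.28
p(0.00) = 2.28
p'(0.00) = -7.79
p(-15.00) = 1.41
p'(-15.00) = -0.02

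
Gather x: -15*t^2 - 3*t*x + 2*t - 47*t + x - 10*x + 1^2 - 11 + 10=-15*t^2 - 45*t + x*(-3*t - 9)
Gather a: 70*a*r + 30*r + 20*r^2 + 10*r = 70*a*r + 20*r^2 + 40*r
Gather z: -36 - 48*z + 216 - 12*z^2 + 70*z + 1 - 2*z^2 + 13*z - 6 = -14*z^2 + 35*z + 175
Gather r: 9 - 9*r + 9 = 18 - 9*r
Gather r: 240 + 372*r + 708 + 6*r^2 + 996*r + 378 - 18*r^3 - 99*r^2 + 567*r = -18*r^3 - 93*r^2 + 1935*r + 1326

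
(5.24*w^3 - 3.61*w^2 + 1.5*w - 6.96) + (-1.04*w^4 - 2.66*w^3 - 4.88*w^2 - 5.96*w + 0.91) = -1.04*w^4 + 2.58*w^3 - 8.49*w^2 - 4.46*w - 6.05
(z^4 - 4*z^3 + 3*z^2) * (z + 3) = z^5 - z^4 - 9*z^3 + 9*z^2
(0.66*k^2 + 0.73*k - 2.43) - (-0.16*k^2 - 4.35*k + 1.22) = 0.82*k^2 + 5.08*k - 3.65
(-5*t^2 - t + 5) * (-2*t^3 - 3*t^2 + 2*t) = 10*t^5 + 17*t^4 - 17*t^3 - 17*t^2 + 10*t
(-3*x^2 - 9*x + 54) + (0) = -3*x^2 - 9*x + 54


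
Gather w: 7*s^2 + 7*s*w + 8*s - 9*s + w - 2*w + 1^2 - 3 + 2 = 7*s^2 - s + w*(7*s - 1)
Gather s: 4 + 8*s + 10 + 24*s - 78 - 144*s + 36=-112*s - 28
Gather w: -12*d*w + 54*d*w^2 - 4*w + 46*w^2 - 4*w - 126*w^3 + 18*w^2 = -126*w^3 + w^2*(54*d + 64) + w*(-12*d - 8)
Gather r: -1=-1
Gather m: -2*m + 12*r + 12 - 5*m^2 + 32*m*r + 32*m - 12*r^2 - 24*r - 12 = -5*m^2 + m*(32*r + 30) - 12*r^2 - 12*r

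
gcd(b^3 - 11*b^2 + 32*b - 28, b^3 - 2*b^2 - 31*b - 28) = b - 7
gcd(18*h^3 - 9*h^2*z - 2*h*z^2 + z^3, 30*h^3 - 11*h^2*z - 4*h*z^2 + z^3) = -6*h^2 + h*z + z^2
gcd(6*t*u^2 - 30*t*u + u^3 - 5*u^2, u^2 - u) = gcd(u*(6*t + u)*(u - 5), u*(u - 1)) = u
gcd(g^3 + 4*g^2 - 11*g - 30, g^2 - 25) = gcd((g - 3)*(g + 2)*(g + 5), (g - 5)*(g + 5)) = g + 5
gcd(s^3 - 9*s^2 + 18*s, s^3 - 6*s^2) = s^2 - 6*s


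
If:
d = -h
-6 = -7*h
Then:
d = -6/7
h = 6/7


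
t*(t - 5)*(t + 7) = t^3 + 2*t^2 - 35*t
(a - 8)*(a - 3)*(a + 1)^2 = a^4 - 9*a^3 + 3*a^2 + 37*a + 24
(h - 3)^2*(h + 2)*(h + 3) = h^4 - h^3 - 15*h^2 + 9*h + 54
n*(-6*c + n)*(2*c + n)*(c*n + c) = -12*c^3*n^2 - 12*c^3*n - 4*c^2*n^3 - 4*c^2*n^2 + c*n^4 + c*n^3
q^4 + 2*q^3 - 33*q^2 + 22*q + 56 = (q - 4)*(q - 2)*(q + 1)*(q + 7)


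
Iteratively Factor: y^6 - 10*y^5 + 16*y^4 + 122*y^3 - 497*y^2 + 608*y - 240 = (y - 5)*(y^5 - 5*y^4 - 9*y^3 + 77*y^2 - 112*y + 48) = (y - 5)*(y - 1)*(y^4 - 4*y^3 - 13*y^2 + 64*y - 48) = (y - 5)*(y - 1)^2*(y^3 - 3*y^2 - 16*y + 48) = (y - 5)*(y - 4)*(y - 1)^2*(y^2 + y - 12) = (y - 5)*(y - 4)*(y - 1)^2*(y + 4)*(y - 3)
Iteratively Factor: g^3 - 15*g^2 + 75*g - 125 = (g - 5)*(g^2 - 10*g + 25) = (g - 5)^2*(g - 5)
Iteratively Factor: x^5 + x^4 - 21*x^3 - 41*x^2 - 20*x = (x + 4)*(x^4 - 3*x^3 - 9*x^2 - 5*x) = (x - 5)*(x + 4)*(x^3 + 2*x^2 + x) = (x - 5)*(x + 1)*(x + 4)*(x^2 + x) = (x - 5)*(x + 1)^2*(x + 4)*(x)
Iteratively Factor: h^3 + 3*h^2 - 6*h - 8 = (h - 2)*(h^2 + 5*h + 4) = (h - 2)*(h + 4)*(h + 1)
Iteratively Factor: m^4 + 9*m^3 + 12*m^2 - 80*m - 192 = (m + 4)*(m^3 + 5*m^2 - 8*m - 48) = (m - 3)*(m + 4)*(m^2 + 8*m + 16) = (m - 3)*(m + 4)^2*(m + 4)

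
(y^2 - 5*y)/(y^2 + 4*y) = (y - 5)/(y + 4)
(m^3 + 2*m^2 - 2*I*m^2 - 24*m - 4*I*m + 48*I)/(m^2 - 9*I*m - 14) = (m^2 + 2*m - 24)/(m - 7*I)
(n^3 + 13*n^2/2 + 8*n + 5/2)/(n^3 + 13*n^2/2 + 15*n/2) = (2*n^2 + 3*n + 1)/(n*(2*n + 3))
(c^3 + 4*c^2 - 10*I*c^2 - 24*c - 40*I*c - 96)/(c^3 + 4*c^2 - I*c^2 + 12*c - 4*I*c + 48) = (c - 6*I)/(c + 3*I)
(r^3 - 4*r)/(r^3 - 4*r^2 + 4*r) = (r + 2)/(r - 2)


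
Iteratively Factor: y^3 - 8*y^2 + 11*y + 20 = (y - 5)*(y^2 - 3*y - 4) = (y - 5)*(y + 1)*(y - 4)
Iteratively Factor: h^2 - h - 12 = (h - 4)*(h + 3)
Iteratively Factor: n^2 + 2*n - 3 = (n + 3)*(n - 1)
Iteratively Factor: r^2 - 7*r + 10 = (r - 2)*(r - 5)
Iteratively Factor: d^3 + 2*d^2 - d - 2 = (d + 2)*(d^2 - 1) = (d - 1)*(d + 2)*(d + 1)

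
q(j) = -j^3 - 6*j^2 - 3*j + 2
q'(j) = -3*j^2 - 12*j - 3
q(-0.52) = 2.08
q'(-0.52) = 2.43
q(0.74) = -3.91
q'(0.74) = -13.52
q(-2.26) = -10.32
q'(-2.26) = 8.80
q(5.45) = -354.44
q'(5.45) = -157.51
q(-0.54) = 2.03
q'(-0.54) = 2.61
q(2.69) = -68.95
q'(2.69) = -56.99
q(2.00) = -36.00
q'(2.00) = -39.00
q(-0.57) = 1.95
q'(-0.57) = 2.87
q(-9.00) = 272.00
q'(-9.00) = -138.00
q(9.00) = -1240.00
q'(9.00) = -354.00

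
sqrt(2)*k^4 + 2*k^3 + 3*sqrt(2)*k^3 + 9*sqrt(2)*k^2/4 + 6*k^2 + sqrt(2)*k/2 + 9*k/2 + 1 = (k + 1/2)*(k + 2)*(k + sqrt(2))*(sqrt(2)*k + sqrt(2)/2)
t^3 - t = t*(t - 1)*(t + 1)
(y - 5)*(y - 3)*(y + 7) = y^3 - y^2 - 41*y + 105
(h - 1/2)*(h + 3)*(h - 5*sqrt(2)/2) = h^3 - 5*sqrt(2)*h^2/2 + 5*h^2/2 - 25*sqrt(2)*h/4 - 3*h/2 + 15*sqrt(2)/4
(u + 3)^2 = u^2 + 6*u + 9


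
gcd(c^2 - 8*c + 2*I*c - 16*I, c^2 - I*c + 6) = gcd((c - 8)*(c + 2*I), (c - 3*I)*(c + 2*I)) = c + 2*I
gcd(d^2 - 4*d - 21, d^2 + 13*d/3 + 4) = d + 3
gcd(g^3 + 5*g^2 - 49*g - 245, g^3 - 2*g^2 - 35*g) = g^2 - 2*g - 35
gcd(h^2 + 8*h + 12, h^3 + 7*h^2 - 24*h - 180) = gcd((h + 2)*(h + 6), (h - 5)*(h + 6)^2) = h + 6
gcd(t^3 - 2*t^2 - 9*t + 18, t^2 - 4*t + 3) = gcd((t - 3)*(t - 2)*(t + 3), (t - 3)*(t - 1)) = t - 3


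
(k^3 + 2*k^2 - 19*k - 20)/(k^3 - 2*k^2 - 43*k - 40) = (k - 4)/(k - 8)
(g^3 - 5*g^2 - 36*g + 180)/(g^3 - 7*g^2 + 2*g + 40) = (g^2 - 36)/(g^2 - 2*g - 8)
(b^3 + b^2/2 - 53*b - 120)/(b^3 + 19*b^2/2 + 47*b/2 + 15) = (b - 8)/(b + 1)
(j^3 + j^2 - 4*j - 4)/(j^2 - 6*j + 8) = (j^2 + 3*j + 2)/(j - 4)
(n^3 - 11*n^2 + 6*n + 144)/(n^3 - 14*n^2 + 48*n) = (n + 3)/n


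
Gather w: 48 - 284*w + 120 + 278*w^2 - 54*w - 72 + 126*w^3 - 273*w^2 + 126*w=126*w^3 + 5*w^2 - 212*w + 96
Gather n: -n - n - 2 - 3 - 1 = -2*n - 6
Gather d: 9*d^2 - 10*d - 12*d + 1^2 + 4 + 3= 9*d^2 - 22*d + 8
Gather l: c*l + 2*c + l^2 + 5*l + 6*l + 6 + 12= 2*c + l^2 + l*(c + 11) + 18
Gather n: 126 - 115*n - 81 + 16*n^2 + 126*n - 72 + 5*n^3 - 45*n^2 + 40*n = 5*n^3 - 29*n^2 + 51*n - 27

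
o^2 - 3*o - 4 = (o - 4)*(o + 1)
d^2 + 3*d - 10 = (d - 2)*(d + 5)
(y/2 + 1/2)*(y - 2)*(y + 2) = y^3/2 + y^2/2 - 2*y - 2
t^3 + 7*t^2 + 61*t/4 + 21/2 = (t + 3/2)*(t + 2)*(t + 7/2)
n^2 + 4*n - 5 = (n - 1)*(n + 5)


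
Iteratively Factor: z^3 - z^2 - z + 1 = (z - 1)*(z^2 - 1) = (z - 1)*(z + 1)*(z - 1)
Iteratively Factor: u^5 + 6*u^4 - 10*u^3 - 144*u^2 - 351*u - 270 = (u + 3)*(u^4 + 3*u^3 - 19*u^2 - 87*u - 90) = (u + 2)*(u + 3)*(u^3 + u^2 - 21*u - 45) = (u + 2)*(u + 3)^2*(u^2 - 2*u - 15) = (u + 2)*(u + 3)^3*(u - 5)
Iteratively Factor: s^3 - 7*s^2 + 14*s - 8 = (s - 1)*(s^2 - 6*s + 8) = (s - 2)*(s - 1)*(s - 4)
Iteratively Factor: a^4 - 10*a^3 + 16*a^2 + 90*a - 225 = (a + 3)*(a^3 - 13*a^2 + 55*a - 75) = (a - 5)*(a + 3)*(a^2 - 8*a + 15) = (a - 5)*(a - 3)*(a + 3)*(a - 5)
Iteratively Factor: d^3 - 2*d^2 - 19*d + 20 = (d - 1)*(d^2 - d - 20) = (d - 1)*(d + 4)*(d - 5)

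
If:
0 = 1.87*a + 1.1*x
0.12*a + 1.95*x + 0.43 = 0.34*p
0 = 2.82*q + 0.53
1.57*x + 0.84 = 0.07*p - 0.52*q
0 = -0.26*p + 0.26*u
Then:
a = 0.33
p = -1.79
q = -0.19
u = -1.79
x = -0.55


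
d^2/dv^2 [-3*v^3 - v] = -18*v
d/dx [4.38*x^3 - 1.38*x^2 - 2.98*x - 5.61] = 13.14*x^2 - 2.76*x - 2.98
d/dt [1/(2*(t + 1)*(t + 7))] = (-t - 4)/(t^4 + 16*t^3 + 78*t^2 + 112*t + 49)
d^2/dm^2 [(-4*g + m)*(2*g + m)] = 2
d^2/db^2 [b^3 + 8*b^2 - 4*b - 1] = 6*b + 16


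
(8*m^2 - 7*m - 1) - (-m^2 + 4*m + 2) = 9*m^2 - 11*m - 3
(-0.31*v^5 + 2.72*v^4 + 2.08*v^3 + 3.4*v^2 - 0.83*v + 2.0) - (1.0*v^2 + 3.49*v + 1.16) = -0.31*v^5 + 2.72*v^4 + 2.08*v^3 + 2.4*v^2 - 4.32*v + 0.84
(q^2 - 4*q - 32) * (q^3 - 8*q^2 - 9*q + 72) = q^5 - 12*q^4 - 9*q^3 + 364*q^2 - 2304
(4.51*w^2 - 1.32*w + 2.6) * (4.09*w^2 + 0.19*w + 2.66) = 18.4459*w^4 - 4.5419*w^3 + 22.3798*w^2 - 3.0172*w + 6.916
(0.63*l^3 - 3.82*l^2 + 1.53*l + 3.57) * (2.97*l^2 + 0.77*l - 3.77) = 1.8711*l^5 - 10.8603*l^4 - 0.772399999999999*l^3 + 26.1824*l^2 - 3.0192*l - 13.4589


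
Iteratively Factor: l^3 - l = (l - 1)*(l^2 + l) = (l - 1)*(l + 1)*(l)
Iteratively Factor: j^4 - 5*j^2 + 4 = (j - 1)*(j^3 + j^2 - 4*j - 4) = (j - 2)*(j - 1)*(j^2 + 3*j + 2) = (j - 2)*(j - 1)*(j + 1)*(j + 2)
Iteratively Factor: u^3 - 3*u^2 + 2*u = (u - 1)*(u^2 - 2*u) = (u - 2)*(u - 1)*(u)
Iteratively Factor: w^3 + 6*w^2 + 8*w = (w + 4)*(w^2 + 2*w) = w*(w + 4)*(w + 2)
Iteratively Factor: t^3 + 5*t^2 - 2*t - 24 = (t - 2)*(t^2 + 7*t + 12) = (t - 2)*(t + 4)*(t + 3)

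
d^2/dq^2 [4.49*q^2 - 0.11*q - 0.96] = 8.98000000000000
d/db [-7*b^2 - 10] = -14*b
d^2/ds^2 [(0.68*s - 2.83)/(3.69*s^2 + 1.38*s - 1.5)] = ((19.0086 - 15.0552*s)*(3.69*s^2 + 1.38*s - 1.5) + (0.68*s - 2.83)*(7.38*s + 1.38)*(14.76*s + 2.76))/(3.69*s^2 + 1.38*s - 1.5)^3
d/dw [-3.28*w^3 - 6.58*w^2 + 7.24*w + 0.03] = -9.84*w^2 - 13.16*w + 7.24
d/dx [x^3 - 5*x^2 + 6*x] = 3*x^2 - 10*x + 6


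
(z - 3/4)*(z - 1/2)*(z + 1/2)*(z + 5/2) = z^4 + 7*z^3/4 - 17*z^2/8 - 7*z/16 + 15/32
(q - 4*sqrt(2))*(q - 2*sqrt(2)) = q^2 - 6*sqrt(2)*q + 16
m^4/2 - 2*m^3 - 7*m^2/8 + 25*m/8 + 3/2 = (m/2 + 1/2)*(m - 4)*(m - 3/2)*(m + 1/2)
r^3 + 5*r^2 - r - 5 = (r - 1)*(r + 1)*(r + 5)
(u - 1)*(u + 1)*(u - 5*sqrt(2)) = u^3 - 5*sqrt(2)*u^2 - u + 5*sqrt(2)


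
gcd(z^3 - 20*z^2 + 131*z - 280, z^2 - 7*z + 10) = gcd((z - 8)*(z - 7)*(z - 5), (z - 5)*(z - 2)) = z - 5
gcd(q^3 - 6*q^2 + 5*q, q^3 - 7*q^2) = q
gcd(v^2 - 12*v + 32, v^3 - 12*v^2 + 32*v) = v^2 - 12*v + 32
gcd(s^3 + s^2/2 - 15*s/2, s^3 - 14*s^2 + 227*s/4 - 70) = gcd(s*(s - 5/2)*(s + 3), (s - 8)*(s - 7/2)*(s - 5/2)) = s - 5/2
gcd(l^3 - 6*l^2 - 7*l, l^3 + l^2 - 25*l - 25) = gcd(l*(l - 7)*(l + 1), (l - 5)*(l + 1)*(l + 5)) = l + 1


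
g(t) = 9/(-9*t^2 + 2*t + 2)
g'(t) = 9*(18*t - 2)/(-9*t^2 + 2*t + 2)^2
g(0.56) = 30.24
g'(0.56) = 821.08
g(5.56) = -0.03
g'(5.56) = 0.01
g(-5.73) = -0.03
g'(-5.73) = -0.01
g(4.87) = -0.04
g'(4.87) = 0.02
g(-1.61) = -0.37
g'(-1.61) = -0.46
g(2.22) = -0.24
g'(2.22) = 0.24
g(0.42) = 7.19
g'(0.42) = 31.90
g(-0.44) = -14.46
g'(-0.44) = -230.47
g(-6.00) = -0.03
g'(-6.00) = -0.00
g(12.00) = -0.00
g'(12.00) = 0.00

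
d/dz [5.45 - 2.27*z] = -2.27000000000000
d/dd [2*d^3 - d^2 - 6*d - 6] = 6*d^2 - 2*d - 6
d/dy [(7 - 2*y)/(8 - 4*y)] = 3/(4*(y - 2)^2)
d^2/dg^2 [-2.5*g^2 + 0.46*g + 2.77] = -5.00000000000000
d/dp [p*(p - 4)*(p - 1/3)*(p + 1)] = 4*p^3 - 10*p^2 - 6*p + 4/3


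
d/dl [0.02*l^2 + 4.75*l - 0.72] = 0.04*l + 4.75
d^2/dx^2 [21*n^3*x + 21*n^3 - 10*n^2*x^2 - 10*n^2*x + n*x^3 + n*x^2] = 2*n*(-10*n + 3*x + 1)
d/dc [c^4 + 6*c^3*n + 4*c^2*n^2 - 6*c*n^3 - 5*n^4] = 4*c^3 + 18*c^2*n + 8*c*n^2 - 6*n^3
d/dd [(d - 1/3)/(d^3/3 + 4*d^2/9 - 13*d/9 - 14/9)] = 3*(-18*d^3 - 3*d^2 + 8*d - 55)/(9*d^6 + 24*d^5 - 62*d^4 - 188*d^3 + 57*d^2 + 364*d + 196)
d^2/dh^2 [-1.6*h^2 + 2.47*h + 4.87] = -3.20000000000000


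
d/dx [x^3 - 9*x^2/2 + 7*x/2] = 3*x^2 - 9*x + 7/2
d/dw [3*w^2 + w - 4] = 6*w + 1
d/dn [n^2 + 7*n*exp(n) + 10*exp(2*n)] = 7*n*exp(n) + 2*n + 20*exp(2*n) + 7*exp(n)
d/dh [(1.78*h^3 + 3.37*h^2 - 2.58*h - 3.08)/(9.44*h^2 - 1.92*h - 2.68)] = (16.8032*h^4 - 6.8352*h^3 + 3.57359999999999*h^2 + 40.0872*h + 1.0008)/(89.1136*h^4 - 36.2496*h^3 - 46.912*h^2 + 10.2912*h + 7.1824)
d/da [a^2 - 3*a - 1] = 2*a - 3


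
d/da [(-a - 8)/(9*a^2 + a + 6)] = (-9*a^2 - a + (a + 8)*(18*a + 1) - 6)/(9*a^2 + a + 6)^2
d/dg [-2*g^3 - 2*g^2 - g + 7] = -6*g^2 - 4*g - 1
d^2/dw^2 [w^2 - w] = 2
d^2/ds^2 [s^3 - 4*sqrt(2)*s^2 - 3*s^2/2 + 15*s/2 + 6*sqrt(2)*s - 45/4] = 6*s - 8*sqrt(2) - 3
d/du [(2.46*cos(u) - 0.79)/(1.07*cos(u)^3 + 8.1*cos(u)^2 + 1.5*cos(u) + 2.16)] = (5.2644*cos(u)^3 + 17.3901*cos(u)^2 - 12.798*cos(u) - 6.4986)*sin(u)/(1.1449*cos(u)^6 + 17.334*cos(u)^5 + 68.82*cos(u)^4 + 28.9224*cos(u)^3 + 37.242*cos(u)^2 + 6.48*cos(u) + 4.6656)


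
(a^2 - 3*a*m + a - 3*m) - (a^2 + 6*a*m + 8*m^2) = -9*a*m + a - 8*m^2 - 3*m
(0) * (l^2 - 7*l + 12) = 0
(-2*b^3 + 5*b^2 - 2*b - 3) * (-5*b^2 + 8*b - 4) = 10*b^5 - 41*b^4 + 58*b^3 - 21*b^2 - 16*b + 12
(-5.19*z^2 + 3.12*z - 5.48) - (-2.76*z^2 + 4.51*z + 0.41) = -2.43*z^2 - 1.39*z - 5.89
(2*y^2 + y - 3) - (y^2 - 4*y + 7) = y^2 + 5*y - 10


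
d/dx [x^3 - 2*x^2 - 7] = x*(3*x - 4)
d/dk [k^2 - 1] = 2*k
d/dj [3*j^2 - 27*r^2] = 6*j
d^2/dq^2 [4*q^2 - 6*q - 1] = 8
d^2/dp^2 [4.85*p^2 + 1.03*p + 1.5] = 9.70000000000000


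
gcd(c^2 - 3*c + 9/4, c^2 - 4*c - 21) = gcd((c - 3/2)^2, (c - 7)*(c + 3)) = 1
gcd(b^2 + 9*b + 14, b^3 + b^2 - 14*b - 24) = b + 2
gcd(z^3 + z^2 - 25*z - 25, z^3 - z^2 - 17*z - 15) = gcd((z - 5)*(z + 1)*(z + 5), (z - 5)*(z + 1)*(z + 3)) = z^2 - 4*z - 5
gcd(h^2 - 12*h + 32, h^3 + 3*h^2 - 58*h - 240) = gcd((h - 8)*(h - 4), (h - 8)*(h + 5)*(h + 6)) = h - 8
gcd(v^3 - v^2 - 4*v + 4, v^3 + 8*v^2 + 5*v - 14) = v^2 + v - 2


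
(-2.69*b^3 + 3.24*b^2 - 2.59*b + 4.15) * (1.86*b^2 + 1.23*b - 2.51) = -5.0034*b^5 + 2.7177*b^4 + 5.9197*b^3 - 3.5991*b^2 + 11.6054*b - 10.4165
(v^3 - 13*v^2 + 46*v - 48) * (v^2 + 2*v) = v^5 - 11*v^4 + 20*v^3 + 44*v^2 - 96*v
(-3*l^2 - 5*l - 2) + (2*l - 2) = -3*l^2 - 3*l - 4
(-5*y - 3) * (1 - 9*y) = 45*y^2 + 22*y - 3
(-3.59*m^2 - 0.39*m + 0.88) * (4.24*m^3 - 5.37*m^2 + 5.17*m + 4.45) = -15.2216*m^5 + 17.6247*m^4 - 12.7348*m^3 - 22.7174*m^2 + 2.8141*m + 3.916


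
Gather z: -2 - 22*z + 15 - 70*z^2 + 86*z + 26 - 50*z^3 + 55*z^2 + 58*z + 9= -50*z^3 - 15*z^2 + 122*z + 48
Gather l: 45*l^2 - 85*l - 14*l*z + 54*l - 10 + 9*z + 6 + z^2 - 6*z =45*l^2 + l*(-14*z - 31) + z^2 + 3*z - 4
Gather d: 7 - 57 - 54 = -104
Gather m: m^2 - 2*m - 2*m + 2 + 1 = m^2 - 4*m + 3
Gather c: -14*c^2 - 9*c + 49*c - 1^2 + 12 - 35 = -14*c^2 + 40*c - 24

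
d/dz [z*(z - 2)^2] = (z - 2)*(3*z - 2)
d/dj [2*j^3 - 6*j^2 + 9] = 6*j*(j - 2)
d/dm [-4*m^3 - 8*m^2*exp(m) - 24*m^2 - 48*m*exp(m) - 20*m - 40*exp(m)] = -8*m^2*exp(m) - 12*m^2 - 64*m*exp(m) - 48*m - 88*exp(m) - 20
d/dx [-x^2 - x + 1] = -2*x - 1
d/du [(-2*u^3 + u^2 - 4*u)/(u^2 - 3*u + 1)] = (-2*u^4 + 12*u^3 - 5*u^2 + 2*u - 4)/(u^4 - 6*u^3 + 11*u^2 - 6*u + 1)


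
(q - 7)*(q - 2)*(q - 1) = q^3 - 10*q^2 + 23*q - 14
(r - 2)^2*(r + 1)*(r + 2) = r^4 - r^3 - 6*r^2 + 4*r + 8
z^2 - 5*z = z*(z - 5)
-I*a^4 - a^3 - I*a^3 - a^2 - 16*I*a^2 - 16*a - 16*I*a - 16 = (a - 4*I)*(a - I)*(a + 4*I)*(-I*a - I)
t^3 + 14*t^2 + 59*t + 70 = (t + 2)*(t + 5)*(t + 7)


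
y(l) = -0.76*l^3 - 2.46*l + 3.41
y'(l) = -2.28*l^2 - 2.46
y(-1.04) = 6.82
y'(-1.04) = -4.93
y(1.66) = -4.15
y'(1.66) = -8.74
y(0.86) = 0.81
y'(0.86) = -4.15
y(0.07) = 3.24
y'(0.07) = -2.47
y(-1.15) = 7.39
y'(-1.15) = -5.48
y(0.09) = 3.19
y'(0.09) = -2.48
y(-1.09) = 7.08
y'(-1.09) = -5.17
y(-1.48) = 9.51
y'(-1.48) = -7.45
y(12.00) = -1339.39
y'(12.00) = -330.78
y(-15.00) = 2605.31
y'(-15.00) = -515.46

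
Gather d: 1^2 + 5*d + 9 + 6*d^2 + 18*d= 6*d^2 + 23*d + 10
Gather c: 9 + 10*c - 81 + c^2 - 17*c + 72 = c^2 - 7*c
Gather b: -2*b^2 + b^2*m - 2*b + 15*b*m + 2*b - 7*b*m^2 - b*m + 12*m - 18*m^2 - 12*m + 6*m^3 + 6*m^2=b^2*(m - 2) + b*(-7*m^2 + 14*m) + 6*m^3 - 12*m^2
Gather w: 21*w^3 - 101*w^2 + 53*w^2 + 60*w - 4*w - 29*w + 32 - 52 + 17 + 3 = 21*w^3 - 48*w^2 + 27*w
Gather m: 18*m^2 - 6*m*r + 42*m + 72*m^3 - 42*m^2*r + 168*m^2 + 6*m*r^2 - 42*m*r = 72*m^3 + m^2*(186 - 42*r) + m*(6*r^2 - 48*r + 42)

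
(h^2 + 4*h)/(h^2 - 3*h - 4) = h*(h + 4)/(h^2 - 3*h - 4)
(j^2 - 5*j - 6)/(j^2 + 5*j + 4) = (j - 6)/(j + 4)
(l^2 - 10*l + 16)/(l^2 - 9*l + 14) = (l - 8)/(l - 7)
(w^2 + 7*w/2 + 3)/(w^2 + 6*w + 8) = (w + 3/2)/(w + 4)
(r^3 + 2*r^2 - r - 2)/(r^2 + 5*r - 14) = (r^3 + 2*r^2 - r - 2)/(r^2 + 5*r - 14)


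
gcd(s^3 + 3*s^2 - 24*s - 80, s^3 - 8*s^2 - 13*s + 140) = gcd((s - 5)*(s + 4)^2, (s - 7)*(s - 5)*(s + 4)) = s^2 - s - 20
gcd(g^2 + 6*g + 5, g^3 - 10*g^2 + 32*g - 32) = 1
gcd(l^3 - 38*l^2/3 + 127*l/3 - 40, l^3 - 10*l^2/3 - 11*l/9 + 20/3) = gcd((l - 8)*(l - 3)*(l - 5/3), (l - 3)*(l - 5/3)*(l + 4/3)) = l^2 - 14*l/3 + 5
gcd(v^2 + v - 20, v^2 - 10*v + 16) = 1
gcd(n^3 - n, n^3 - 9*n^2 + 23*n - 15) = n - 1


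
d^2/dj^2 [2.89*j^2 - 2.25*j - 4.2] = 5.78000000000000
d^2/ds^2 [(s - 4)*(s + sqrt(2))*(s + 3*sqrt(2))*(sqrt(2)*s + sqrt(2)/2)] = 12*sqrt(2)*s^2 - 21*sqrt(2)*s + 48*s - 56 + 8*sqrt(2)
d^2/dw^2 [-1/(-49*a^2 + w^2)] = 2*(49*a^2 + 3*w^2)/(49*a^2 - w^2)^3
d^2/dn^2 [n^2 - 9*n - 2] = 2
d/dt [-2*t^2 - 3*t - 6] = -4*t - 3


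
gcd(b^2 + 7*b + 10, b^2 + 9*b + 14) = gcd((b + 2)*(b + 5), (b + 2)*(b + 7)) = b + 2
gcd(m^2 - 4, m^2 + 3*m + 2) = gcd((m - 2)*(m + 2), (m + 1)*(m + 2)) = m + 2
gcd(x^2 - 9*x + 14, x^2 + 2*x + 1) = 1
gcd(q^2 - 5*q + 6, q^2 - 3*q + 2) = q - 2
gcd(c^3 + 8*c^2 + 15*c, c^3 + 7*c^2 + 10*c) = c^2 + 5*c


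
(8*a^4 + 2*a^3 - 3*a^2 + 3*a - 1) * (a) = 8*a^5 + 2*a^4 - 3*a^3 + 3*a^2 - a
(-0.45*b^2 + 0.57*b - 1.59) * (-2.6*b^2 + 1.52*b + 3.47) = 1.17*b^4 - 2.166*b^3 + 3.4389*b^2 - 0.4389*b - 5.5173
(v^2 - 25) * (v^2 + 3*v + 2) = v^4 + 3*v^3 - 23*v^2 - 75*v - 50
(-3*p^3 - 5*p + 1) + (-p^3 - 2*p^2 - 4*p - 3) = -4*p^3 - 2*p^2 - 9*p - 2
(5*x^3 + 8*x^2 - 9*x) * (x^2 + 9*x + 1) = 5*x^5 + 53*x^4 + 68*x^3 - 73*x^2 - 9*x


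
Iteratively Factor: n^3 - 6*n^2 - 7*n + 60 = (n - 5)*(n^2 - n - 12) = (n - 5)*(n - 4)*(n + 3)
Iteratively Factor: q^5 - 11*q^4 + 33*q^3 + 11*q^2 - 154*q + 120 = (q + 2)*(q^4 - 13*q^3 + 59*q^2 - 107*q + 60) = (q - 4)*(q + 2)*(q^3 - 9*q^2 + 23*q - 15) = (q - 4)*(q - 3)*(q + 2)*(q^2 - 6*q + 5) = (q - 4)*(q - 3)*(q - 1)*(q + 2)*(q - 5)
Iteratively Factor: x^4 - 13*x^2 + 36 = (x + 3)*(x^3 - 3*x^2 - 4*x + 12) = (x - 2)*(x + 3)*(x^2 - x - 6) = (x - 2)*(x + 2)*(x + 3)*(x - 3)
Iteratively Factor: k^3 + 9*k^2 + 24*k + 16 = (k + 1)*(k^2 + 8*k + 16) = (k + 1)*(k + 4)*(k + 4)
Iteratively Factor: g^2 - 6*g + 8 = (g - 4)*(g - 2)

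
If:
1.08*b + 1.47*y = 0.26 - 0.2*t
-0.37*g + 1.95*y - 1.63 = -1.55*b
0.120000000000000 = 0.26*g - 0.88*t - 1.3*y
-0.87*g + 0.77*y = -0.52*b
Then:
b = -8.55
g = 1.98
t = -11.38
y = 8.01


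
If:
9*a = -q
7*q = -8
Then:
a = 8/63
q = -8/7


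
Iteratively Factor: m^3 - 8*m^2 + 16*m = (m)*(m^2 - 8*m + 16) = m*(m - 4)*(m - 4)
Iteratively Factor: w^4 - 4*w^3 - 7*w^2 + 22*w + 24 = (w - 3)*(w^3 - w^2 - 10*w - 8) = (w - 3)*(w + 2)*(w^2 - 3*w - 4) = (w - 3)*(w + 1)*(w + 2)*(w - 4)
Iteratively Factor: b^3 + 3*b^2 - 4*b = (b)*(b^2 + 3*b - 4) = b*(b + 4)*(b - 1)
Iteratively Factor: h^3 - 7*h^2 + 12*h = (h - 3)*(h^2 - 4*h) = h*(h - 3)*(h - 4)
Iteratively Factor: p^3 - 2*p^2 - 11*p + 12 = (p - 4)*(p^2 + 2*p - 3) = (p - 4)*(p - 1)*(p + 3)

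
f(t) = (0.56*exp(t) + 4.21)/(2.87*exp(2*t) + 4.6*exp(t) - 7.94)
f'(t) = (0.56*exp(t) + 4.21)*(-5.74*exp(2*t) - 4.6*exp(t))/(2.87*exp(2*t) + 4.6*exp(t) - 7.94)^2 + 0.56*exp(t)/(2.87*exp(2*t) + 4.6*exp(t) - 7.94) = (-(0.56*exp(t) + 4.21)*(5.74*exp(t) + 4.6) + 1.6072*exp(2*t) + 2.576*exp(t) - 4.4464)*exp(t)/(2.87*exp(2*t) + 4.6*exp(t) - 7.94)^2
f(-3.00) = -0.55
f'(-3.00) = -0.02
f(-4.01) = -0.54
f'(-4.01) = -0.01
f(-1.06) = -0.73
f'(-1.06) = -0.31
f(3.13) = 0.01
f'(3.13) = -0.01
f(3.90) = 0.00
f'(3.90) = -0.00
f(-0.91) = -0.79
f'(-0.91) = -0.43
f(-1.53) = -0.64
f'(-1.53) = -0.14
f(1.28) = 0.14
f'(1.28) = -0.23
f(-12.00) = -0.53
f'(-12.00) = 0.00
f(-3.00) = -0.55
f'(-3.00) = -0.02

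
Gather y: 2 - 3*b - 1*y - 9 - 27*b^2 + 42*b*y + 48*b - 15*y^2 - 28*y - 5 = -27*b^2 + 45*b - 15*y^2 + y*(42*b - 29) - 12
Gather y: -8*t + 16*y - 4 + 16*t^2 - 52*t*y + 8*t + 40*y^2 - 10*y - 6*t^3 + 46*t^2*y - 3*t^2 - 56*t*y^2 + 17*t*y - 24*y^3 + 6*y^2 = -6*t^3 + 13*t^2 - 24*y^3 + y^2*(46 - 56*t) + y*(46*t^2 - 35*t + 6) - 4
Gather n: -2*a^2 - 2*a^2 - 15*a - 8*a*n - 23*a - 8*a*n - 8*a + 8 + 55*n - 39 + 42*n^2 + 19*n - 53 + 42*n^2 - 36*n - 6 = -4*a^2 - 46*a + 84*n^2 + n*(38 - 16*a) - 90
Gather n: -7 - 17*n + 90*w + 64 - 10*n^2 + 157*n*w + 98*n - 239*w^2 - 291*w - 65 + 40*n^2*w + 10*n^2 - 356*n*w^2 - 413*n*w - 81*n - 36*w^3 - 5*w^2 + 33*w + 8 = 40*n^2*w + n*(-356*w^2 - 256*w) - 36*w^3 - 244*w^2 - 168*w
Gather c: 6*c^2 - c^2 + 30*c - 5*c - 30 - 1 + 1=5*c^2 + 25*c - 30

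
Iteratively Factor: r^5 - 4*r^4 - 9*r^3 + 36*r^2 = (r + 3)*(r^4 - 7*r^3 + 12*r^2) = r*(r + 3)*(r^3 - 7*r^2 + 12*r) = r^2*(r + 3)*(r^2 - 7*r + 12) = r^2*(r - 3)*(r + 3)*(r - 4)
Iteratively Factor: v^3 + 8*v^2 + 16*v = (v + 4)*(v^2 + 4*v) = (v + 4)^2*(v)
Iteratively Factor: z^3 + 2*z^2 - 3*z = (z + 3)*(z^2 - z) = (z - 1)*(z + 3)*(z)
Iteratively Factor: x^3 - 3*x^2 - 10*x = (x + 2)*(x^2 - 5*x) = (x - 5)*(x + 2)*(x)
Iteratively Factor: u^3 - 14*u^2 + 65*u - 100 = (u - 4)*(u^2 - 10*u + 25) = (u - 5)*(u - 4)*(u - 5)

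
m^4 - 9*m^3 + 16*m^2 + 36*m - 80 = (m - 5)*(m - 4)*(m - 2)*(m + 2)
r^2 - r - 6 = (r - 3)*(r + 2)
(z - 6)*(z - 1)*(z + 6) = z^3 - z^2 - 36*z + 36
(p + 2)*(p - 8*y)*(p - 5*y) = p^3 - 13*p^2*y + 2*p^2 + 40*p*y^2 - 26*p*y + 80*y^2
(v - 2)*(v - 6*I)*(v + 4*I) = v^3 - 2*v^2 - 2*I*v^2 + 24*v + 4*I*v - 48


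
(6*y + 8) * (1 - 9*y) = -54*y^2 - 66*y + 8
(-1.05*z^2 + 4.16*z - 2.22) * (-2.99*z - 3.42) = 3.1395*z^3 - 8.8474*z^2 - 7.5894*z + 7.5924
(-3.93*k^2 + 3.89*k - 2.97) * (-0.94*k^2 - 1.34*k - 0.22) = 3.6942*k^4 + 1.6096*k^3 - 1.5562*k^2 + 3.124*k + 0.6534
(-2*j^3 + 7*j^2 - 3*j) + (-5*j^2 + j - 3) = -2*j^3 + 2*j^2 - 2*j - 3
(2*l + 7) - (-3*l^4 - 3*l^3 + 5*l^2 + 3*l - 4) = 3*l^4 + 3*l^3 - 5*l^2 - l + 11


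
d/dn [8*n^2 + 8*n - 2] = 16*n + 8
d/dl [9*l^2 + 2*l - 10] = 18*l + 2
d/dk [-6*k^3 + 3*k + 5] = 3 - 18*k^2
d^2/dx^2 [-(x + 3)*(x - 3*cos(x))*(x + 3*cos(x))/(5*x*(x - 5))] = 2*(-9*x^5*cos(2*x) + 9*x^4*sin(2*x) + 63*x^4*cos(2*x) + 9*x^3*sin(2*x) + 99*x^3*cos(2*x)/2 - 71*x^3/2 - 405*x^2*sin(2*x) - 1269*x^2*cos(2*x)/2 + 81*x^2/2 + 675*x*sin(2*x) - 405*x*cos(2*x)/2 - 405*x/2 + 675*cos(2*x)/2 + 675/2)/(5*x^3*(x^3 - 15*x^2 + 75*x - 125))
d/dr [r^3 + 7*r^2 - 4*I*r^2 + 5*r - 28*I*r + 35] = 3*r^2 + r*(14 - 8*I) + 5 - 28*I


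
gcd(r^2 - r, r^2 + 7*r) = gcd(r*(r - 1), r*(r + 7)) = r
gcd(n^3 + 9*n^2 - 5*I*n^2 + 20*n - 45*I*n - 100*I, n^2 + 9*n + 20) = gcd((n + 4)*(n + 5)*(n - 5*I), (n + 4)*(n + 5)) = n^2 + 9*n + 20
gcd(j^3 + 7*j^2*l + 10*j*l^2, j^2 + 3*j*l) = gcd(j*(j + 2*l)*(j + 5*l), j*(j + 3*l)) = j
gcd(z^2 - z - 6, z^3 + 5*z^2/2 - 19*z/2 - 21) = z^2 - z - 6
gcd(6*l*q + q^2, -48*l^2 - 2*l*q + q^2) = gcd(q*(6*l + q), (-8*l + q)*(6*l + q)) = 6*l + q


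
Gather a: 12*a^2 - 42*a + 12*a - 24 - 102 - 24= 12*a^2 - 30*a - 150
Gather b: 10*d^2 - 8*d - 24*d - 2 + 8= 10*d^2 - 32*d + 6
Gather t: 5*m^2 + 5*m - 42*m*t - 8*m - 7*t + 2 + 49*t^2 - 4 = 5*m^2 - 3*m + 49*t^2 + t*(-42*m - 7) - 2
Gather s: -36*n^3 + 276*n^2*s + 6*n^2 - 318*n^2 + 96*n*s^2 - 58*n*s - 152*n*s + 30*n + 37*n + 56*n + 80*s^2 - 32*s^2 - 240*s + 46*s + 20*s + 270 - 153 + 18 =-36*n^3 - 312*n^2 + 123*n + s^2*(96*n + 48) + s*(276*n^2 - 210*n - 174) + 135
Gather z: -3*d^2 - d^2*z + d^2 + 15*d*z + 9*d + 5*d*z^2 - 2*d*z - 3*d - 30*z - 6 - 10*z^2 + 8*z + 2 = -2*d^2 + 6*d + z^2*(5*d - 10) + z*(-d^2 + 13*d - 22) - 4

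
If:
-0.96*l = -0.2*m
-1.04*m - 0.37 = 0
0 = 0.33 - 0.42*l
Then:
No Solution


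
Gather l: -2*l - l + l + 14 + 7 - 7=14 - 2*l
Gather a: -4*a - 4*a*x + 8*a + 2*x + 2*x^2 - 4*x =a*(4 - 4*x) + 2*x^2 - 2*x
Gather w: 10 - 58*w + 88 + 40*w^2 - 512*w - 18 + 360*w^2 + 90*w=400*w^2 - 480*w + 80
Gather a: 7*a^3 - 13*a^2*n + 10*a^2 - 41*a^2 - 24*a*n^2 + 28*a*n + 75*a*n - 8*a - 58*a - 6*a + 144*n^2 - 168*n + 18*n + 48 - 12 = 7*a^3 + a^2*(-13*n - 31) + a*(-24*n^2 + 103*n - 72) + 144*n^2 - 150*n + 36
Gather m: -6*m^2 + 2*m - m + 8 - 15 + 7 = -6*m^2 + m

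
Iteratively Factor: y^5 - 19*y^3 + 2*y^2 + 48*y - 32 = (y - 1)*(y^4 + y^3 - 18*y^2 - 16*y + 32) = (y - 1)^2*(y^3 + 2*y^2 - 16*y - 32) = (y - 1)^2*(y + 2)*(y^2 - 16) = (y - 1)^2*(y + 2)*(y + 4)*(y - 4)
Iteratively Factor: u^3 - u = (u + 1)*(u^2 - u) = u*(u + 1)*(u - 1)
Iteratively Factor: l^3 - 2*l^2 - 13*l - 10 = (l - 5)*(l^2 + 3*l + 2) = (l - 5)*(l + 1)*(l + 2)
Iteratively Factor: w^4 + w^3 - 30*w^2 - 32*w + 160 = (w + 4)*(w^3 - 3*w^2 - 18*w + 40) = (w - 2)*(w + 4)*(w^2 - w - 20) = (w - 2)*(w + 4)^2*(w - 5)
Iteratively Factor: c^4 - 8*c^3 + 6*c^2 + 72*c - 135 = (c + 3)*(c^3 - 11*c^2 + 39*c - 45) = (c - 5)*(c + 3)*(c^2 - 6*c + 9) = (c - 5)*(c - 3)*(c + 3)*(c - 3)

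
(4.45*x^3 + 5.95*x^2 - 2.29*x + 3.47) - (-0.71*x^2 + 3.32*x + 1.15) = 4.45*x^3 + 6.66*x^2 - 5.61*x + 2.32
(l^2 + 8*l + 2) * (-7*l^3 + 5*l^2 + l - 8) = -7*l^5 - 51*l^4 + 27*l^3 + 10*l^2 - 62*l - 16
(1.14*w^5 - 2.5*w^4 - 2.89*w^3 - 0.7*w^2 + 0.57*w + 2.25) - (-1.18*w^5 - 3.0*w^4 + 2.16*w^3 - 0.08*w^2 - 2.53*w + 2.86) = 2.32*w^5 + 0.5*w^4 - 5.05*w^3 - 0.62*w^2 + 3.1*w - 0.61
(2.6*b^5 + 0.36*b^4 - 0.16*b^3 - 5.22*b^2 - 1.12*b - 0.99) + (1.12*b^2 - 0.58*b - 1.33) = 2.6*b^5 + 0.36*b^4 - 0.16*b^3 - 4.1*b^2 - 1.7*b - 2.32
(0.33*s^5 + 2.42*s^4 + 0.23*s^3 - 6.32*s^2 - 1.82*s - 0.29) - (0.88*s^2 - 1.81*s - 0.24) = 0.33*s^5 + 2.42*s^4 + 0.23*s^3 - 7.2*s^2 - 0.01*s - 0.05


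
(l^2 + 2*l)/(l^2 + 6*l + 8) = l/(l + 4)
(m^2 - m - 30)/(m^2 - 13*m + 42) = (m + 5)/(m - 7)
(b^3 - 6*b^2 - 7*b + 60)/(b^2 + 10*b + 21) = (b^2 - 9*b + 20)/(b + 7)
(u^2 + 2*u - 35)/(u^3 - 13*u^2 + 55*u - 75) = (u + 7)/(u^2 - 8*u + 15)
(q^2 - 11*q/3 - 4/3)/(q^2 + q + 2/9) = 3*(q - 4)/(3*q + 2)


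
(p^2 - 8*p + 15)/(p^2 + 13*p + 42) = (p^2 - 8*p + 15)/(p^2 + 13*p + 42)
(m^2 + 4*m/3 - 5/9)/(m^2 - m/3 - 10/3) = (m - 1/3)/(m - 2)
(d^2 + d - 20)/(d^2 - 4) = (d^2 + d - 20)/(d^2 - 4)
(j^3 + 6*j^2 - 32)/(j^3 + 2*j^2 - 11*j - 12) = (j^2 + 2*j - 8)/(j^2 - 2*j - 3)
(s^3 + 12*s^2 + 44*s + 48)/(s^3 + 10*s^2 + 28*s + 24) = (s + 4)/(s + 2)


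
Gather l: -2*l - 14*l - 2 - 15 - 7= -16*l - 24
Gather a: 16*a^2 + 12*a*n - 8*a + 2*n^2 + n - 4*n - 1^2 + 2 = 16*a^2 + a*(12*n - 8) + 2*n^2 - 3*n + 1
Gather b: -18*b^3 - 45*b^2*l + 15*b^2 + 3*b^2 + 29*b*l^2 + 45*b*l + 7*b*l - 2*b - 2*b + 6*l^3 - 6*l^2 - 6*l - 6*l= -18*b^3 + b^2*(18 - 45*l) + b*(29*l^2 + 52*l - 4) + 6*l^3 - 6*l^2 - 12*l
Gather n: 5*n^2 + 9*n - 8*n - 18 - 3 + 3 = 5*n^2 + n - 18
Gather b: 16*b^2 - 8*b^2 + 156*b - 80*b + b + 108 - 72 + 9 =8*b^2 + 77*b + 45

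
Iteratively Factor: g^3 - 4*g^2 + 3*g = (g)*(g^2 - 4*g + 3) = g*(g - 1)*(g - 3)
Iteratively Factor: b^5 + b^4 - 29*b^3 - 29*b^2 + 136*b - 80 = (b - 1)*(b^4 + 2*b^3 - 27*b^2 - 56*b + 80) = (b - 5)*(b - 1)*(b^3 + 7*b^2 + 8*b - 16) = (b - 5)*(b - 1)^2*(b^2 + 8*b + 16) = (b - 5)*(b - 1)^2*(b + 4)*(b + 4)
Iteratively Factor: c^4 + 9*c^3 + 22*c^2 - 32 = (c + 4)*(c^3 + 5*c^2 + 2*c - 8) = (c + 2)*(c + 4)*(c^2 + 3*c - 4) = (c - 1)*(c + 2)*(c + 4)*(c + 4)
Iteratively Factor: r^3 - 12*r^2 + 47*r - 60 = (r - 3)*(r^2 - 9*r + 20) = (r - 4)*(r - 3)*(r - 5)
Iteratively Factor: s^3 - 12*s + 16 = (s + 4)*(s^2 - 4*s + 4) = (s - 2)*(s + 4)*(s - 2)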